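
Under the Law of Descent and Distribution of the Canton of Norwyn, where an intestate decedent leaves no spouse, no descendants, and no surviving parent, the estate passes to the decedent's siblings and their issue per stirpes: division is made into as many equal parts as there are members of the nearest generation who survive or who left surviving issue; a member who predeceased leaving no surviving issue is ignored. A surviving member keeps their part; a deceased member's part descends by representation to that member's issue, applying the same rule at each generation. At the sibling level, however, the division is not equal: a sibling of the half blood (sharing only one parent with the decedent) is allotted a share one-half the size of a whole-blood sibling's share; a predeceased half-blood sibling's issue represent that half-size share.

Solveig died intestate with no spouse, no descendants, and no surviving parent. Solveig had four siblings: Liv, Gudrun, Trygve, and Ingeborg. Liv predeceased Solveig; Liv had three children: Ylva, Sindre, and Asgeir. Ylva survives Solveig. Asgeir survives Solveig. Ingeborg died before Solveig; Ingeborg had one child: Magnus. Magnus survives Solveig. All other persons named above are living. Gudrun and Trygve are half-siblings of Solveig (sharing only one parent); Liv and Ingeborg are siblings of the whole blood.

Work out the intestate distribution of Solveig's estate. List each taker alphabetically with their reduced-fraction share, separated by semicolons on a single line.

Asgeir 1/9; Gudrun 1/6; Magnus 1/3; Sindre 1/9; Trygve 1/6; Ylva 1/9

No spouse, descendants, or parent survives, so the estate passes to Solveig's siblings per stirpes.
Half-blood siblings count for one-half the weight of whole-blood siblings at the initial division.
Dividing 1 in proportion to weights (total weight 3): Liv (weight 1) → 1/3; Gudrun (weight 1/2) → 1/6; Trygve (weight 1/2) → 1/6; Ingeborg (weight 1) → 1/3.
Liv predeceased; the 1/3 allotted to Liv's branch passes to Liv's issue by representation.
The 1/3 is divided into 3 equal shares of 1/9 among Ylva, Sindre, Asgeir.
Ylva is living and takes 1/9.
Sindre is living and takes 1/9.
Asgeir is living and takes 1/9.
Gudrun is living and takes 1/6.
Trygve is living and takes 1/6.
Ingeborg predeceased; the 1/3 allotted to Ingeborg's branch passes to Ingeborg's issue by representation.
Magnus is the sole taker at this level and receives the full 1/3.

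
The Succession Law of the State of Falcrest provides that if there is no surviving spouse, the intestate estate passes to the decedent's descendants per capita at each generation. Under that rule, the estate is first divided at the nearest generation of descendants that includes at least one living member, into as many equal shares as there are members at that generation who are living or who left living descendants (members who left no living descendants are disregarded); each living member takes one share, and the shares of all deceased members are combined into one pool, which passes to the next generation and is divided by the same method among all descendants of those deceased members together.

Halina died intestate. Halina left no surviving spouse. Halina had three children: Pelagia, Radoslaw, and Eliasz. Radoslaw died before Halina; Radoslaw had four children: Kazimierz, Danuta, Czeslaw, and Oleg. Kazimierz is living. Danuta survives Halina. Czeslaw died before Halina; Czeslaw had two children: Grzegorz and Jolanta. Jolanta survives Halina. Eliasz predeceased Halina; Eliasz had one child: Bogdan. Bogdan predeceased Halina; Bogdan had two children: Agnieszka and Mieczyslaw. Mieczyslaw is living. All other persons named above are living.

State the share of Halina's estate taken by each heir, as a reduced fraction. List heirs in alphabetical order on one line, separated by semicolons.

There is no surviving spouse, so the entire estate passes to Halina's descendants per capita at each generation.
At generation 1 (Pelagia, Radoslaw, Eliasz) there are 3 shares of (1)/3 = 1/3 each.
Living: Pelagia — each takes 1/3.
Deceased: Radoslaw and Eliasz. Their combined 2/3 is pooled and carried to generation 2.
At generation 2 (Kazimierz, Danuta, Czeslaw, Oleg, Bogdan) there are 5 shares of (2/3)/5 = 2/15 each.
Living: Kazimierz, Danuta, and Oleg — each takes 2/15.
Deceased: Czeslaw and Bogdan. Their combined 4/15 is pooled and carried to generation 3.
At generation 3 (Grzegorz, Jolanta, Agnieszka, Mieczyslaw) there are 4 shares of (4/15)/4 = 1/15 each.
Living: Grzegorz, Jolanta, Agnieszka, and Mieczyslaw — each takes 1/15.

Agnieszka 1/15; Danuta 2/15; Grzegorz 1/15; Jolanta 1/15; Kazimierz 2/15; Mieczyslaw 1/15; Oleg 2/15; Pelagia 1/3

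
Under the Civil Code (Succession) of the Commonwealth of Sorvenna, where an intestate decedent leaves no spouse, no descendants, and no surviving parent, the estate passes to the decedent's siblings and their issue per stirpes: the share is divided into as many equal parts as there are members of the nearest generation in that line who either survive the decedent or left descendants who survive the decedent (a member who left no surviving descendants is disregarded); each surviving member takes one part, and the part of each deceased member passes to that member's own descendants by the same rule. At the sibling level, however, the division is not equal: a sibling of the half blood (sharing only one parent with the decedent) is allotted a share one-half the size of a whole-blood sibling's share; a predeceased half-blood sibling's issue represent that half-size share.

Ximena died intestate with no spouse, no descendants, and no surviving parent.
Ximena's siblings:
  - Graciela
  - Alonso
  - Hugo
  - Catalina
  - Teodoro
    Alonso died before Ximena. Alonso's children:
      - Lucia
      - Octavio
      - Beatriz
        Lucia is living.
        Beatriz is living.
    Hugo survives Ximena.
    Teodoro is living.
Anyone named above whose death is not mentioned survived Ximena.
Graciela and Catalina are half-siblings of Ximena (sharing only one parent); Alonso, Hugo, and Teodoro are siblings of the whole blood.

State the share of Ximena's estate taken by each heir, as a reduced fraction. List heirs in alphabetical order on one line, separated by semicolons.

No spouse, descendants, or parent survives, so the estate passes to Ximena's siblings per stirpes.
Half-blood siblings count for one-half the weight of whole-blood siblings at the initial division.
Dividing 1 in proportion to weights (total weight 4): Graciela (weight 1/2) → 1/8; Alonso (weight 1) → 1/4; Hugo (weight 1) → 1/4; Catalina (weight 1/2) → 1/8; Teodoro (weight 1) → 1/4.
Graciela is living and takes 1/8.
Alonso predeceased; the 1/4 allotted to Alonso's branch passes to Alonso's issue by representation.
The 1/4 is divided into 3 equal shares of 1/12 among Lucia, Octavio, Beatriz.
Lucia is living and takes 1/12.
Octavio is living and takes 1/12.
Beatriz is living and takes 1/12.
Hugo is living and takes 1/4.
Catalina is living and takes 1/8.
Teodoro is living and takes 1/4.

Beatriz 1/12; Catalina 1/8; Graciela 1/8; Hugo 1/4; Lucia 1/12; Octavio 1/12; Teodoro 1/4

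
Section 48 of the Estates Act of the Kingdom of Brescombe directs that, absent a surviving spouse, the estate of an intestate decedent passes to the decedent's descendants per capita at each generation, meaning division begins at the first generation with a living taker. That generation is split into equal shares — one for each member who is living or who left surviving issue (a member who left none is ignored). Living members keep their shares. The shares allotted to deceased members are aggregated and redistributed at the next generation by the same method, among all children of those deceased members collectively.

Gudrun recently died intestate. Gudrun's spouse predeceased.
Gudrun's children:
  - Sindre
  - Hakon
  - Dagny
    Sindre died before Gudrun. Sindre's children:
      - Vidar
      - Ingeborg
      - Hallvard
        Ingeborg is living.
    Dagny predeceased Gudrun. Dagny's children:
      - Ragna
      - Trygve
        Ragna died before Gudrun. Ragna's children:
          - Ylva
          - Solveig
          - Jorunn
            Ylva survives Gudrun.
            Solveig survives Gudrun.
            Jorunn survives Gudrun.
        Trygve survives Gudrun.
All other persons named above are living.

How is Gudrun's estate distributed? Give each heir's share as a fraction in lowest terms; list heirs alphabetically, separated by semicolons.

Hakon 1/3; Hallvard 2/15; Ingeborg 2/15; Jorunn 2/45; Solveig 2/45; Trygve 2/15; Vidar 2/15; Ylva 2/45

There is no surviving spouse, so the entire estate passes to Gudrun's descendants per capita at each generation.
At generation 1 (Sindre, Hakon, Dagny) there are 3 shares of (1)/3 = 1/3 each.
Living: Hakon — each takes 1/3.
Deceased: Sindre and Dagny. Their combined 2/3 is pooled and carried to generation 2.
At generation 2 (Vidar, Ingeborg, Hallvard, Ragna, Trygve) there are 5 shares of (2/3)/5 = 2/15 each.
Living: Vidar, Ingeborg, Hallvard, and Trygve — each takes 2/15.
Deceased: Ragna. That 2/15 share is carried to generation 3.
At generation 3 (Ylva, Solveig, Jorunn) there are 3 shares of (2/15)/3 = 2/45 each.
Living: Ylva, Solveig, and Jorunn — each takes 2/45.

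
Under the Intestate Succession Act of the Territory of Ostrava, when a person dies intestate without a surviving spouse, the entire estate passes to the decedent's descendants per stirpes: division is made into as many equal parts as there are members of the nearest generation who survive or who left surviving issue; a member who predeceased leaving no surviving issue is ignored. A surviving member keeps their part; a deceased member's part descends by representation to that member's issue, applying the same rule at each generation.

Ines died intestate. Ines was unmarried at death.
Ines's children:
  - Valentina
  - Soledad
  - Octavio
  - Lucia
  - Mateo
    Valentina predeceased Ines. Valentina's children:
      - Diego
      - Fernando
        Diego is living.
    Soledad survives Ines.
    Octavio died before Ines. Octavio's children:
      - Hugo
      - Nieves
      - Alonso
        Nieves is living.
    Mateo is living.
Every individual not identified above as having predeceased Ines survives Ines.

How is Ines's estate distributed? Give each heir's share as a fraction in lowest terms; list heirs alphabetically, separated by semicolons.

There is no surviving spouse, so the entire estate passes to Ines's descendants per stirpes.
The estate is divided into 5 equal shares of 1/5 among Valentina, Soledad, Octavio, Lucia, Mateo.
Valentina predeceased; the 1/5 allotted to Valentina's branch passes to Valentina's issue by representation.
The 1/5 is divided into 2 equal shares of 1/10 among Diego, Fernando.
Diego is living and takes 1/10.
Fernando is living and takes 1/10.
Soledad is living and takes 1/5.
Octavio predeceased; the 1/5 allotted to Octavio's branch passes to Octavio's issue by representation.
The 1/5 is divided into 3 equal shares of 1/15 among Hugo, Nieves, Alonso.
Hugo is living and takes 1/15.
Nieves is living and takes 1/15.
Alonso is living and takes 1/15.
Lucia is living and takes 1/5.
Mateo is living and takes 1/5.

Alonso 1/15; Diego 1/10; Fernando 1/10; Hugo 1/15; Lucia 1/5; Mateo 1/5; Nieves 1/15; Soledad 1/5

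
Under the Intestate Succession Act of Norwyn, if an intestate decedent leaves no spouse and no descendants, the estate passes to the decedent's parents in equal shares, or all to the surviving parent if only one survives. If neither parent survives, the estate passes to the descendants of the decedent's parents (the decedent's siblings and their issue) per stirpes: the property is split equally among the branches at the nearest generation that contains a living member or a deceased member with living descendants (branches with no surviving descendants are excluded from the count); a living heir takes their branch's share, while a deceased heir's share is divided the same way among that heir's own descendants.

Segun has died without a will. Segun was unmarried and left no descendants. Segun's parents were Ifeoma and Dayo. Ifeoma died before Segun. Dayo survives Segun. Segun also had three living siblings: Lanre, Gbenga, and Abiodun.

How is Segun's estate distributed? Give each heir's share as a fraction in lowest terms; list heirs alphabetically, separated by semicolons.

Dayo 1

Only one parent, Dayo, survives, so Dayo takes the entire estate. The siblings take nothing because a surviving parent has priority.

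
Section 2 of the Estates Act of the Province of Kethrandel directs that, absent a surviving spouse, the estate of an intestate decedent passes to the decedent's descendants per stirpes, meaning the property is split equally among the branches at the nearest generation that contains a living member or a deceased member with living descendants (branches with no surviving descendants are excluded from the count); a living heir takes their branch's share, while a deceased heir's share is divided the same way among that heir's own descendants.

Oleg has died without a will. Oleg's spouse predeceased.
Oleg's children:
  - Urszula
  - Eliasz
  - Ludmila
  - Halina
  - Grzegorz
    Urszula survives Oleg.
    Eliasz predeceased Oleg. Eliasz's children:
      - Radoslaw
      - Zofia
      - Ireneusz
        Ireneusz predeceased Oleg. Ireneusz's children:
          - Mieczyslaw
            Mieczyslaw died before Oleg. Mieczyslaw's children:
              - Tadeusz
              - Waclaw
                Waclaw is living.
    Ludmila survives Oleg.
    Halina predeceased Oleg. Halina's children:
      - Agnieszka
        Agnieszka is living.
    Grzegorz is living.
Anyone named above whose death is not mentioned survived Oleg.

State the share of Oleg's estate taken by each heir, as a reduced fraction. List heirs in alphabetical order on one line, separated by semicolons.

There is no surviving spouse, so the entire estate passes to Oleg's descendants per stirpes.
The estate is divided into 5 equal shares of 1/5 among Urszula, Eliasz, Ludmila, Halina, Grzegorz.
Urszula is living and takes 1/5.
Eliasz predeceased; the 1/5 allotted to Eliasz's branch passes to Eliasz's issue by representation.
The 1/5 is divided into 3 equal shares of 1/15 among Radoslaw, Zofia, Ireneusz.
Radoslaw is living and takes 1/15.
Zofia is living and takes 1/15.
Ireneusz predeceased; the 1/15 allotted to Ireneusz's branch passes to Ireneusz's issue by representation.
Mieczyslaw's line is the sole branch at this level, so the full 1/15 passes to Mieczyslaw's issue by representation.
The 1/15 is divided into 2 equal shares of 1/30 among Tadeusz, Waclaw.
Tadeusz is living and takes 1/30.
Waclaw is living and takes 1/30.
Ludmila is living and takes 1/5.
Halina predeceased; the 1/5 allotted to Halina's branch passes to Halina's issue by representation.
Agnieszka is the sole taker at this level and receives the full 1/5.
Grzegorz is living and takes 1/5.

Agnieszka 1/5; Grzegorz 1/5; Ludmila 1/5; Radoslaw 1/15; Tadeusz 1/30; Urszula 1/5; Waclaw 1/30; Zofia 1/15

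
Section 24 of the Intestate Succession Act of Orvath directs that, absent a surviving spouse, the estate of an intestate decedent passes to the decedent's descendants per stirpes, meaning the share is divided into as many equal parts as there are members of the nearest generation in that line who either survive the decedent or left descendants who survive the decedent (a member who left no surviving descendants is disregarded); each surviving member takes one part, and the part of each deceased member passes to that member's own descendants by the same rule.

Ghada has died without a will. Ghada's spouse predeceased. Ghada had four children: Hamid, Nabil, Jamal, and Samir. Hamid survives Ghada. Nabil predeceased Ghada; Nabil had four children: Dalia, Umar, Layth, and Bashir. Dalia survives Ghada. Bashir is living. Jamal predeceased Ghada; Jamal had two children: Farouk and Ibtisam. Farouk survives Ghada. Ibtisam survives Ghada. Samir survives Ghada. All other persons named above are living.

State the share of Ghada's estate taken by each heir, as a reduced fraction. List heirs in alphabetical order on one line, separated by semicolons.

Bashir 1/16; Dalia 1/16; Farouk 1/8; Hamid 1/4; Ibtisam 1/8; Layth 1/16; Samir 1/4; Umar 1/16

There is no surviving spouse, so the entire estate passes to Ghada's descendants per stirpes.
The estate is divided into 4 equal shares of 1/4 among Hamid, Nabil, Jamal, Samir.
Hamid is living and takes 1/4.
Nabil predeceased; the 1/4 allotted to Nabil's branch passes to Nabil's issue by representation.
The 1/4 is divided into 4 equal shares of 1/16 among Dalia, Umar, Layth, Bashir.
Dalia is living and takes 1/16.
Umar is living and takes 1/16.
Layth is living and takes 1/16.
Bashir is living and takes 1/16.
Jamal predeceased; the 1/4 allotted to Jamal's branch passes to Jamal's issue by representation.
The 1/4 is divided into 2 equal shares of 1/8 among Farouk, Ibtisam.
Farouk is living and takes 1/8.
Ibtisam is living and takes 1/8.
Samir is living and takes 1/4.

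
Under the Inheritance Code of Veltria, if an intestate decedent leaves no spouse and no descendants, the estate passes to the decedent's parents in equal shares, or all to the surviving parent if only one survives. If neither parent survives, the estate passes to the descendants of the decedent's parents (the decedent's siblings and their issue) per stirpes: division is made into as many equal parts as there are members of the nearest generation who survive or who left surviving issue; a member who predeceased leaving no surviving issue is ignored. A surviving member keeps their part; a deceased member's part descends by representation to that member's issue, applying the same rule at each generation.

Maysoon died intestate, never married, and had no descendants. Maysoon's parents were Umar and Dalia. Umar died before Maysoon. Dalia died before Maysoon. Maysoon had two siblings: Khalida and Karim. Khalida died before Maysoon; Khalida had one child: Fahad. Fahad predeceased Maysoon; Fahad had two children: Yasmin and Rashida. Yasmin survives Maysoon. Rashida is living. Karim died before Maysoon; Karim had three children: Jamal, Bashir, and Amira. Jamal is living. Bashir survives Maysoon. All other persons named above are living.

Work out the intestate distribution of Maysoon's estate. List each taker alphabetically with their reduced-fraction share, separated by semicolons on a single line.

Amira 1/6; Bashir 1/6; Jamal 1/6; Rashida 1/4; Yasmin 1/4

Neither parent survives and there are no descendants, so the estate passes to Maysoon's siblings and their issue per stirpes.
The estate is divided into 2 equal shares of 1/2 among Khalida, Karim.
Khalida predeceased; the 1/2 allotted to Khalida's branch passes to Khalida's issue by representation.
Fahad's line is the sole branch at this level, so the full 1/2 passes to Fahad's issue by representation.
The 1/2 is divided into 2 equal shares of 1/4 among Yasmin, Rashida.
Yasmin is living and takes 1/4.
Rashida is living and takes 1/4.
Karim predeceased; the 1/2 allotted to Karim's branch passes to Karim's issue by representation.
The 1/2 is divided into 3 equal shares of 1/6 among Jamal, Bashir, Amira.
Jamal is living and takes 1/6.
Bashir is living and takes 1/6.
Amira is living and takes 1/6.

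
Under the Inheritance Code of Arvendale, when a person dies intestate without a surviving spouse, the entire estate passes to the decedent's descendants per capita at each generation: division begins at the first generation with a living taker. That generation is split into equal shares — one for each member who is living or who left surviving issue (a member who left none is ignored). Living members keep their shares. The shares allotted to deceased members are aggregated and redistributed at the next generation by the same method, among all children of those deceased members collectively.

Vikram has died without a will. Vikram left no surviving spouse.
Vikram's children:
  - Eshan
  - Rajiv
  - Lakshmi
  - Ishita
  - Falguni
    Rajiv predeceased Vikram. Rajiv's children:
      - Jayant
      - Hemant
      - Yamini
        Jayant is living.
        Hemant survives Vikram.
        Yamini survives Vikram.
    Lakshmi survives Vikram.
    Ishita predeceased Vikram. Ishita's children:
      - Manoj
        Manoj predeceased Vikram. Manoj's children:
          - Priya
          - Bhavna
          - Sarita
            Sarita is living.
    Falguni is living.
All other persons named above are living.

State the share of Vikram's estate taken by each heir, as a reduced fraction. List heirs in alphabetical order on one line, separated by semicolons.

There is no surviving spouse, so the entire estate passes to Vikram's descendants per capita at each generation.
At generation 1 (Eshan, Rajiv, Lakshmi, Ishita, Falguni) there are 5 shares of (1)/5 = 1/5 each.
Living: Eshan, Lakshmi, and Falguni — each takes 1/5.
Deceased: Rajiv and Ishita. Their combined 2/5 is pooled and carried to generation 2.
At generation 2 (Jayant, Hemant, Yamini, Manoj) there are 4 shares of (2/5)/4 = 1/10 each.
Living: Jayant, Hemant, and Yamini — each takes 1/10.
Deceased: Manoj. That 1/10 share is carried to generation 3.
At generation 3 (Priya, Bhavna, Sarita) there are 3 shares of (1/10)/3 = 1/30 each.
Living: Priya, Bhavna, and Sarita — each takes 1/30.

Bhavna 1/30; Eshan 1/5; Falguni 1/5; Hemant 1/10; Jayant 1/10; Lakshmi 1/5; Priya 1/30; Sarita 1/30; Yamini 1/10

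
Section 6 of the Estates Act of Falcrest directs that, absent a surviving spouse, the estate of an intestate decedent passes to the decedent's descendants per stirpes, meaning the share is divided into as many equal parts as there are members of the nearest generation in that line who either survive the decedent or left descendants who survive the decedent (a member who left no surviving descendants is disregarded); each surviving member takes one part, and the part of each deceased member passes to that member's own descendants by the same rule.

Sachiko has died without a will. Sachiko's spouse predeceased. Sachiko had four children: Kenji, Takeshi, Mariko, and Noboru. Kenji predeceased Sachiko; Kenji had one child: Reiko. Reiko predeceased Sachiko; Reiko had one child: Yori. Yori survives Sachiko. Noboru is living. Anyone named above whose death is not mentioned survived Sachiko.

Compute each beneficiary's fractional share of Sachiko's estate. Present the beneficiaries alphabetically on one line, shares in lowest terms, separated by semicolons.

Mariko 1/4; Noboru 1/4; Takeshi 1/4; Yori 1/4

There is no surviving spouse, so the entire estate passes to Sachiko's descendants per stirpes.
The estate is divided into 4 equal shares of 1/4 among Kenji, Takeshi, Mariko, Noboru.
Kenji predeceased; the 1/4 allotted to Kenji's branch passes to Kenji's issue by representation.
Reiko's line is the sole branch at this level, so the full 1/4 passes to Reiko's issue by representation.
Yori is the sole taker at this level and receives the full 1/4.
Takeshi is living and takes 1/4.
Mariko is living and takes 1/4.
Noboru is living and takes 1/4.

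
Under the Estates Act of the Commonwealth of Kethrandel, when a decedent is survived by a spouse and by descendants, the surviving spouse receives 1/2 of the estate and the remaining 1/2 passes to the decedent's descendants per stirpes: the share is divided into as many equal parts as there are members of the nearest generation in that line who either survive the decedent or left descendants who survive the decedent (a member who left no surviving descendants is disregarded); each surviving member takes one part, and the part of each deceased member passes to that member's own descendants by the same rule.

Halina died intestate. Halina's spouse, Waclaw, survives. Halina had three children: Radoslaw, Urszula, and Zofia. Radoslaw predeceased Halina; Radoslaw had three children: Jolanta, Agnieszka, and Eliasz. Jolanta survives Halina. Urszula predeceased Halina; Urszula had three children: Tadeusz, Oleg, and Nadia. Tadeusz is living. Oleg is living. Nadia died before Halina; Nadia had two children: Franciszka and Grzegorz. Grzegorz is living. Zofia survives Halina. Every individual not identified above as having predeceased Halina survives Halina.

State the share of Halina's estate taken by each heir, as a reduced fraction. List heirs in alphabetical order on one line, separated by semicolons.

Waclaw, as surviving spouse, takes 1/2.
The remaining 1/2 passes to Halina's descendants per stirpes.
The 1/2 is divided into 3 equal shares of 1/6 among Radoslaw, Urszula, Zofia.
Radoslaw predeceased; the 1/6 allotted to Radoslaw's branch passes to Radoslaw's issue by representation.
The 1/6 is divided into 3 equal shares of 1/18 among Jolanta, Agnieszka, Eliasz.
Jolanta is living and takes 1/18.
Agnieszka is living and takes 1/18.
Eliasz is living and takes 1/18.
Urszula predeceased; the 1/6 allotted to Urszula's branch passes to Urszula's issue by representation.
The 1/6 is divided into 3 equal shares of 1/18 among Tadeusz, Oleg, Nadia.
Tadeusz is living and takes 1/18.
Oleg is living and takes 1/18.
Nadia predeceased; the 1/18 allotted to Nadia's branch passes to Nadia's issue by representation.
The 1/18 is divided into 2 equal shares of 1/36 among Franciszka, Grzegorz.
Franciszka is living and takes 1/36.
Grzegorz is living and takes 1/36.
Zofia is living and takes 1/6.

Agnieszka 1/18; Eliasz 1/18; Franciszka 1/36; Grzegorz 1/36; Jolanta 1/18; Oleg 1/18; Tadeusz 1/18; Waclaw 1/2; Zofia 1/6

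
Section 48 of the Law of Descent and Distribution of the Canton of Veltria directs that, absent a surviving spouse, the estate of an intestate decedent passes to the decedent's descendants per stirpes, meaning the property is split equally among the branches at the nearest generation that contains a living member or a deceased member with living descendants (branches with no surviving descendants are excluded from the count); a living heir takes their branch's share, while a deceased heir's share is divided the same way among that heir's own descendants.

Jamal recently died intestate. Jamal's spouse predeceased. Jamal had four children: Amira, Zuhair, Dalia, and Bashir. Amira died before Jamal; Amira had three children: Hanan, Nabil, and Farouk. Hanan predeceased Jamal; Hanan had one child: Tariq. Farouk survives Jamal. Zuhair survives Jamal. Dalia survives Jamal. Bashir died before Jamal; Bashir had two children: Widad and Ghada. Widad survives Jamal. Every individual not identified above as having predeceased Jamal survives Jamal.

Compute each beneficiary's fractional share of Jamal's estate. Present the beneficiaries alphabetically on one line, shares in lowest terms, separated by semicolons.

There is no surviving spouse, so the entire estate passes to Jamal's descendants per stirpes.
The estate is divided into 4 equal shares of 1/4 among Amira, Zuhair, Dalia, Bashir.
Amira predeceased; the 1/4 allotted to Amira's branch passes to Amira's issue by representation.
The 1/4 is divided into 3 equal shares of 1/12 among Hanan, Nabil, Farouk.
Hanan predeceased; the 1/12 allotted to Hanan's branch passes to Hanan's issue by representation.
Tariq is the sole taker at this level and receives the full 1/12.
Nabil is living and takes 1/12.
Farouk is living and takes 1/12.
Zuhair is living and takes 1/4.
Dalia is living and takes 1/4.
Bashir predeceased; the 1/4 allotted to Bashir's branch passes to Bashir's issue by representation.
The 1/4 is divided into 2 equal shares of 1/8 among Widad, Ghada.
Widad is living and takes 1/8.
Ghada is living and takes 1/8.

Dalia 1/4; Farouk 1/12; Ghada 1/8; Nabil 1/12; Tariq 1/12; Widad 1/8; Zuhair 1/4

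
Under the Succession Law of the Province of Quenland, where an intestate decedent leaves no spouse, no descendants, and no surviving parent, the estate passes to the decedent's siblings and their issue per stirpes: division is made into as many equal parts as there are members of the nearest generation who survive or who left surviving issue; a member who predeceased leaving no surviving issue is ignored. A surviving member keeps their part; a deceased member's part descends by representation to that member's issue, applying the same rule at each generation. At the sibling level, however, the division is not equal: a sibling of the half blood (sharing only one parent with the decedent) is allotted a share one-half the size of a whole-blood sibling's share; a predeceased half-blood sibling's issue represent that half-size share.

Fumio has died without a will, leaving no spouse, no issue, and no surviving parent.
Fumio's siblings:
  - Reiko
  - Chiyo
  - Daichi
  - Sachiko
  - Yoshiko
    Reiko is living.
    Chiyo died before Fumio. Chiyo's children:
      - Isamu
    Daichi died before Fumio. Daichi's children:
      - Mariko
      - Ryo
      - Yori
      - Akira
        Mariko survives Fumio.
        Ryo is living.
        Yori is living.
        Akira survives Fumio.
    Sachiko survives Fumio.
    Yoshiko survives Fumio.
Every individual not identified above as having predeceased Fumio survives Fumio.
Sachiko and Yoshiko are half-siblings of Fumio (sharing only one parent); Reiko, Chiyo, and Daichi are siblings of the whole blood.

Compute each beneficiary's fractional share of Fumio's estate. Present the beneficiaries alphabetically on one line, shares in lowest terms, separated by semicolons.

Akira 1/16; Isamu 1/4; Mariko 1/16; Reiko 1/4; Ryo 1/16; Sachiko 1/8; Yori 1/16; Yoshiko 1/8

No spouse, descendants, or parent survives, so the estate passes to Fumio's siblings per stirpes.
Half-blood siblings count for one-half the weight of whole-blood siblings at the initial division.
Dividing 1 in proportion to weights (total weight 4): Reiko (weight 1) → 1/4; Chiyo (weight 1) → 1/4; Daichi (weight 1) → 1/4; Sachiko (weight 1/2) → 1/8; Yoshiko (weight 1/2) → 1/8.
Reiko is living and takes 1/4.
Chiyo predeceased; the 1/4 allotted to Chiyo's branch passes to Chiyo's issue by representation.
Isamu is the sole taker at this level and receives the full 1/4.
Daichi predeceased; the 1/4 allotted to Daichi's branch passes to Daichi's issue by representation.
The 1/4 is divided into 4 equal shares of 1/16 among Mariko, Ryo, Yori, Akira.
Mariko is living and takes 1/16.
Ryo is living and takes 1/16.
Yori is living and takes 1/16.
Akira is living and takes 1/16.
Sachiko is living and takes 1/8.
Yoshiko is living and takes 1/8.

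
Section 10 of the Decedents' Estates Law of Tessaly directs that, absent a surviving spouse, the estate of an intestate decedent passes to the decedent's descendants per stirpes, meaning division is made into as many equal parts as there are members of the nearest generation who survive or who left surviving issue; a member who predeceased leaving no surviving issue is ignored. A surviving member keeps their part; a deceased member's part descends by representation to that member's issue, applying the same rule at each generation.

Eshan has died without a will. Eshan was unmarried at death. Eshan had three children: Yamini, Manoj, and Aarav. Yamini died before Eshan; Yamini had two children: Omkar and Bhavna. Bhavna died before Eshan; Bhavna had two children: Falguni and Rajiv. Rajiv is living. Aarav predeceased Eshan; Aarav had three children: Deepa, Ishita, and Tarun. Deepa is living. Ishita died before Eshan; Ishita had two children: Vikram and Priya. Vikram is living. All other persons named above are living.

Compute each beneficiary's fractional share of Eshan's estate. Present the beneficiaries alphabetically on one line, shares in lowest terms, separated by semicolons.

There is no surviving spouse, so the entire estate passes to Eshan's descendants per stirpes.
The estate is divided into 3 equal shares of 1/3 among Yamini, Manoj, Aarav.
Yamini predeceased; the 1/3 allotted to Yamini's branch passes to Yamini's issue by representation.
The 1/3 is divided into 2 equal shares of 1/6 among Omkar, Bhavna.
Omkar is living and takes 1/6.
Bhavna predeceased; the 1/6 allotted to Bhavna's branch passes to Bhavna's issue by representation.
The 1/6 is divided into 2 equal shares of 1/12 among Falguni, Rajiv.
Falguni is living and takes 1/12.
Rajiv is living and takes 1/12.
Manoj is living and takes 1/3.
Aarav predeceased; the 1/3 allotted to Aarav's branch passes to Aarav's issue by representation.
The 1/3 is divided into 3 equal shares of 1/9 among Deepa, Ishita, Tarun.
Deepa is living and takes 1/9.
Ishita predeceased; the 1/9 allotted to Ishita's branch passes to Ishita's issue by representation.
The 1/9 is divided into 2 equal shares of 1/18 among Vikram, Priya.
Vikram is living and takes 1/18.
Priya is living and takes 1/18.
Tarun is living and takes 1/9.

Deepa 1/9; Falguni 1/12; Manoj 1/3; Omkar 1/6; Priya 1/18; Rajiv 1/12; Tarun 1/9; Vikram 1/18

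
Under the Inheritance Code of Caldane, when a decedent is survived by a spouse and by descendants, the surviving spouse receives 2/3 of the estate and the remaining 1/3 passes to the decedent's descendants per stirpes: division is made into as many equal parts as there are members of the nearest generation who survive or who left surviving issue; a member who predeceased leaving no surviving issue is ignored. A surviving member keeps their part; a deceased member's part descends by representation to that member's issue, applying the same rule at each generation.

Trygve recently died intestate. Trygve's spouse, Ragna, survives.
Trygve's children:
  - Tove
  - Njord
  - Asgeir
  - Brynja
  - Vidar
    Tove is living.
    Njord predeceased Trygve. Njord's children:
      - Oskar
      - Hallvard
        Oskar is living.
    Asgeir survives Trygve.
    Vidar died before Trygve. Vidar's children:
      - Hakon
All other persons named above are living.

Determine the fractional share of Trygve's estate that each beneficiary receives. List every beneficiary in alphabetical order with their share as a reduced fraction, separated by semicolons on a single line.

Ragna, as surviving spouse, takes 2/3.
The remaining 1/3 passes to Trygve's descendants per stirpes.
The 1/3 is divided into 5 equal shares of 1/15 among Tove, Njord, Asgeir, Brynja, Vidar.
Tove is living and takes 1/15.
Njord predeceased; the 1/15 allotted to Njord's branch passes to Njord's issue by representation.
The 1/15 is divided into 2 equal shares of 1/30 among Oskar, Hallvard.
Oskar is living and takes 1/30.
Hallvard is living and takes 1/30.
Asgeir is living and takes 1/15.
Brynja is living and takes 1/15.
Vidar predeceased; the 1/15 allotted to Vidar's branch passes to Vidar's issue by representation.
Hakon is the sole taker at this level and receives the full 1/15.

Asgeir 1/15; Brynja 1/15; Hakon 1/15; Hallvard 1/30; Oskar 1/30; Ragna 2/3; Tove 1/15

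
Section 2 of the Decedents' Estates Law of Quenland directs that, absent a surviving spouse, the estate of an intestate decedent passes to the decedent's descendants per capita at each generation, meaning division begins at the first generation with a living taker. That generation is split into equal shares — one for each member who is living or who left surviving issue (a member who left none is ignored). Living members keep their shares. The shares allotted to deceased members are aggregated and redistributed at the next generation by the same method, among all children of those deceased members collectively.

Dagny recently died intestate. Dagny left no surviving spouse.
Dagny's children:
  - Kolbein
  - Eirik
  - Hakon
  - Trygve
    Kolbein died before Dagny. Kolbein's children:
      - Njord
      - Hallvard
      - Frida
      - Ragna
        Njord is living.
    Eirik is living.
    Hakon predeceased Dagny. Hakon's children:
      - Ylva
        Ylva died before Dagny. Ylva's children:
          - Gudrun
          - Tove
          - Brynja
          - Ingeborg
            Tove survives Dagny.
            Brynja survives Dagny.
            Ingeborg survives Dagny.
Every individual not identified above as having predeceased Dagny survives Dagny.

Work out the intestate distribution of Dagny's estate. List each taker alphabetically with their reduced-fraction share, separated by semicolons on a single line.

There is no surviving spouse, so the entire estate passes to Dagny's descendants per capita at each generation.
At generation 1 (Kolbein, Eirik, Hakon, Trygve) there are 4 shares of (1)/4 = 1/4 each.
Living: Eirik and Trygve — each takes 1/4.
Deceased: Kolbein and Hakon. Their combined 1/2 is pooled and carried to generation 2.
At generation 2 (Njord, Hallvard, Frida, Ragna, Ylva) there are 5 shares of (1/2)/5 = 1/10 each.
Living: Njord, Hallvard, Frida, and Ragna — each takes 1/10.
Deceased: Ylva. That 1/10 share is carried to generation 3.
At generation 3 (Gudrun, Tove, Brynja, Ingeborg) there are 4 shares of (1/10)/4 = 1/40 each.
Living: Gudrun, Tove, Brynja, and Ingeborg — each takes 1/40.

Brynja 1/40; Eirik 1/4; Frida 1/10; Gudrun 1/40; Hallvard 1/10; Ingeborg 1/40; Njord 1/10; Ragna 1/10; Tove 1/40; Trygve 1/4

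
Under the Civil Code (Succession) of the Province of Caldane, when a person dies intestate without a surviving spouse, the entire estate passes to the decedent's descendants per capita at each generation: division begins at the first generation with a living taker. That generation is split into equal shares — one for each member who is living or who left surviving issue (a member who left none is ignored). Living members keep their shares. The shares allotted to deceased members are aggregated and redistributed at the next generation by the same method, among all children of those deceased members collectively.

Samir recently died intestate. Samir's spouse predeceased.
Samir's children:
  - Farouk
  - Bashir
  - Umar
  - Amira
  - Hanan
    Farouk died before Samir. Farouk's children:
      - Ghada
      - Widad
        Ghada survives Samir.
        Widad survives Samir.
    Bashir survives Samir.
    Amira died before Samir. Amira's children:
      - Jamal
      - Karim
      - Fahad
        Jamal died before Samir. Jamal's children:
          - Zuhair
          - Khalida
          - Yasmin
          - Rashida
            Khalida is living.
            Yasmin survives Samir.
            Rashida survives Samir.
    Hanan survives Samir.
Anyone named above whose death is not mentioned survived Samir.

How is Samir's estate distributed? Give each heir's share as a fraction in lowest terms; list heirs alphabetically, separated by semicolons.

Bashir 1/5; Fahad 2/25; Ghada 2/25; Hanan 1/5; Karim 2/25; Khalida 1/50; Rashida 1/50; Umar 1/5; Widad 2/25; Yasmin 1/50; Zuhair 1/50

There is no surviving spouse, so the entire estate passes to Samir's descendants per capita at each generation.
At generation 1 (Farouk, Bashir, Umar, Amira, Hanan) there are 5 shares of (1)/5 = 1/5 each.
Living: Bashir, Umar, and Hanan — each takes 1/5.
Deceased: Farouk and Amira. Their combined 2/5 is pooled and carried to generation 2.
At generation 2 (Ghada, Widad, Jamal, Karim, Fahad) there are 5 shares of (2/5)/5 = 2/25 each.
Living: Ghada, Widad, Karim, and Fahad — each takes 2/25.
Deceased: Jamal. That 2/25 share is carried to generation 3.
At generation 3 (Zuhair, Khalida, Yasmin, Rashida) there are 4 shares of (2/25)/4 = 1/50 each.
Living: Zuhair, Khalida, Yasmin, and Rashida — each takes 1/50.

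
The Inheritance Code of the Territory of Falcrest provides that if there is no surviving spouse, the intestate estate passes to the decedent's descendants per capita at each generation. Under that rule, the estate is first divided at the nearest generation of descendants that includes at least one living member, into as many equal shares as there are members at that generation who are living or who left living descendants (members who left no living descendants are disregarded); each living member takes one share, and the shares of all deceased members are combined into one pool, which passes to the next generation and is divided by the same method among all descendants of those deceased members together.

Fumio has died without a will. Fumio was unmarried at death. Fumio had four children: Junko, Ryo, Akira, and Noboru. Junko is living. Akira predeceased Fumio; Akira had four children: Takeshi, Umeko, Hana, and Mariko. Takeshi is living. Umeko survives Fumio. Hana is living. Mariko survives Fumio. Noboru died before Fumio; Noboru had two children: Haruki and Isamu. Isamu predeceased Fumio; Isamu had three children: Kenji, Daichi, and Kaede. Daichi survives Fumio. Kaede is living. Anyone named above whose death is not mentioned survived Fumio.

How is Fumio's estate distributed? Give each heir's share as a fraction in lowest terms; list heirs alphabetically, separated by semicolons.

There is no surviving spouse, so the entire estate passes to Fumio's descendants per capita at each generation.
At generation 1 (Junko, Ryo, Akira, Noboru) there are 4 shares of (1)/4 = 1/4 each.
Living: Junko and Ryo — each takes 1/4.
Deceased: Akira and Noboru. Their combined 1/2 is pooled and carried to generation 2.
At generation 2 (Takeshi, Umeko, Hana, Mariko, Haruki, Isamu) there are 6 shares of (1/2)/6 = 1/12 each.
Living: Takeshi, Umeko, Hana, Mariko, and Haruki — each takes 1/12.
Deceased: Isamu. That 1/12 share is carried to generation 3.
At generation 3 (Kenji, Daichi, Kaede) there are 3 shares of (1/12)/3 = 1/36 each.
Living: Kenji, Daichi, and Kaede — each takes 1/36.

Daichi 1/36; Hana 1/12; Haruki 1/12; Junko 1/4; Kaede 1/36; Kenji 1/36; Mariko 1/12; Ryo 1/4; Takeshi 1/12; Umeko 1/12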